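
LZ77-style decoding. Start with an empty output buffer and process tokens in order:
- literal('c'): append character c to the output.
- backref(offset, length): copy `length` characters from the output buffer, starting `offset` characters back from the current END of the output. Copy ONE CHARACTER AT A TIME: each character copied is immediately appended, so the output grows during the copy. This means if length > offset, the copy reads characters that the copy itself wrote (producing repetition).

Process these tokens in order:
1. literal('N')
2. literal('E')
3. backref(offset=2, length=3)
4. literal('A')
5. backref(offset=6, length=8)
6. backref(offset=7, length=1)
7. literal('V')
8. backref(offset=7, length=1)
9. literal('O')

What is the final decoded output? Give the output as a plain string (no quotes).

Answer: NENENANENENANEEVEO

Derivation:
Token 1: literal('N'). Output: "N"
Token 2: literal('E'). Output: "NE"
Token 3: backref(off=2, len=3) (overlapping!). Copied 'NEN' from pos 0. Output: "NENEN"
Token 4: literal('A'). Output: "NENENA"
Token 5: backref(off=6, len=8) (overlapping!). Copied 'NENENANE' from pos 0. Output: "NENENANENENANE"
Token 6: backref(off=7, len=1). Copied 'E' from pos 7. Output: "NENENANENENANEE"
Token 7: literal('V'). Output: "NENENANENENANEEV"
Token 8: backref(off=7, len=1). Copied 'E' from pos 9. Output: "NENENANENENANEEVE"
Token 9: literal('O'). Output: "NENENANENENANEEVEO"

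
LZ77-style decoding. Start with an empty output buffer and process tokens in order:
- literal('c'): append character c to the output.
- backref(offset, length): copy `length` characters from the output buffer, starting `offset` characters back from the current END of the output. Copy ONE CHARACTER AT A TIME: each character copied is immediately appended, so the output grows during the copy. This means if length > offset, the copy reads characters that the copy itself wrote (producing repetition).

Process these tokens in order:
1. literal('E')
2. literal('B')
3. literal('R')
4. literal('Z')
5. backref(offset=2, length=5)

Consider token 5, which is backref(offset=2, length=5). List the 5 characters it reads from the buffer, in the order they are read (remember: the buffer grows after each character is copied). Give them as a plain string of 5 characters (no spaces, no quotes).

Token 1: literal('E'). Output: "E"
Token 2: literal('B'). Output: "EB"
Token 3: literal('R'). Output: "EBR"
Token 4: literal('Z'). Output: "EBRZ"
Token 5: backref(off=2, len=5). Buffer before: "EBRZ" (len 4)
  byte 1: read out[2]='R', append. Buffer now: "EBRZR"
  byte 2: read out[3]='Z', append. Buffer now: "EBRZRZ"
  byte 3: read out[4]='R', append. Buffer now: "EBRZRZR"
  byte 4: read out[5]='Z', append. Buffer now: "EBRZRZRZ"
  byte 5: read out[6]='R', append. Buffer now: "EBRZRZRZR"

Answer: RZRZR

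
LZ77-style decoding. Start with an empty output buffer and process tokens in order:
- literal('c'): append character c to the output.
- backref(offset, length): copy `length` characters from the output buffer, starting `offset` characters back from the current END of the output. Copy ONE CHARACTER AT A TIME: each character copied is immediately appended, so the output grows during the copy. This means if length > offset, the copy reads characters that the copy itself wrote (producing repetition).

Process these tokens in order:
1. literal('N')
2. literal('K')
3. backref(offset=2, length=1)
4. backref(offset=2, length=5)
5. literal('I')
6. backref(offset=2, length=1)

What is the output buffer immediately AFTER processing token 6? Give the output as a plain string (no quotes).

Answer: NKNKNKNKIK

Derivation:
Token 1: literal('N'). Output: "N"
Token 2: literal('K'). Output: "NK"
Token 3: backref(off=2, len=1). Copied 'N' from pos 0. Output: "NKN"
Token 4: backref(off=2, len=5) (overlapping!). Copied 'KNKNK' from pos 1. Output: "NKNKNKNK"
Token 5: literal('I'). Output: "NKNKNKNKI"
Token 6: backref(off=2, len=1). Copied 'K' from pos 7. Output: "NKNKNKNKIK"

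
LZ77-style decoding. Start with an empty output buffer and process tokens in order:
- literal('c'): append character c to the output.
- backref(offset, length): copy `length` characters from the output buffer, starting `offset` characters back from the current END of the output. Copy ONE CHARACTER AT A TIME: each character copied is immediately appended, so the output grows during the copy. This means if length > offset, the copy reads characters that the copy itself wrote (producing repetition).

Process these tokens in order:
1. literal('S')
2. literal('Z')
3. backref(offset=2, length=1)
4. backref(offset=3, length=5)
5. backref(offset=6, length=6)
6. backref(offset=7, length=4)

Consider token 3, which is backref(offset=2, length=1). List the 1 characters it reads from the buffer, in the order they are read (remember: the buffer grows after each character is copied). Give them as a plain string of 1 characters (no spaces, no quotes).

Answer: S

Derivation:
Token 1: literal('S'). Output: "S"
Token 2: literal('Z'). Output: "SZ"
Token 3: backref(off=2, len=1). Buffer before: "SZ" (len 2)
  byte 1: read out[0]='S', append. Buffer now: "SZS"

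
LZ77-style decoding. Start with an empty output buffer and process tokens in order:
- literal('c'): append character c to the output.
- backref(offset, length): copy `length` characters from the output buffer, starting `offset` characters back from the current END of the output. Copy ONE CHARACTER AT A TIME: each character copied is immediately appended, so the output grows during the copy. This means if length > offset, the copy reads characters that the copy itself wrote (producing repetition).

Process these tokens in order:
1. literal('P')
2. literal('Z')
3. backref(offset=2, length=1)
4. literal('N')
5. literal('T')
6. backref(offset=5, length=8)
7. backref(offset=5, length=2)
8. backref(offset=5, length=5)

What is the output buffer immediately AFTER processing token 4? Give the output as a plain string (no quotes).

Token 1: literal('P'). Output: "P"
Token 2: literal('Z'). Output: "PZ"
Token 3: backref(off=2, len=1). Copied 'P' from pos 0. Output: "PZP"
Token 4: literal('N'). Output: "PZPN"

Answer: PZPN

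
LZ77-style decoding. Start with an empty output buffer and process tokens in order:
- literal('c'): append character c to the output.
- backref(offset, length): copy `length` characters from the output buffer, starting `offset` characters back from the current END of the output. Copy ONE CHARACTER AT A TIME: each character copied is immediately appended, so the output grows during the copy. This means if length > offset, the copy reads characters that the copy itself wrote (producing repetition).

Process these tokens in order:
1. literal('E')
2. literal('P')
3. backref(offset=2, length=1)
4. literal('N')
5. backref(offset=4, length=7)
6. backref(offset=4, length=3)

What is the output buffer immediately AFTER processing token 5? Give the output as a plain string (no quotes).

Answer: EPENEPENEPE

Derivation:
Token 1: literal('E'). Output: "E"
Token 2: literal('P'). Output: "EP"
Token 3: backref(off=2, len=1). Copied 'E' from pos 0. Output: "EPE"
Token 4: literal('N'). Output: "EPEN"
Token 5: backref(off=4, len=7) (overlapping!). Copied 'EPENEPE' from pos 0. Output: "EPENEPENEPE"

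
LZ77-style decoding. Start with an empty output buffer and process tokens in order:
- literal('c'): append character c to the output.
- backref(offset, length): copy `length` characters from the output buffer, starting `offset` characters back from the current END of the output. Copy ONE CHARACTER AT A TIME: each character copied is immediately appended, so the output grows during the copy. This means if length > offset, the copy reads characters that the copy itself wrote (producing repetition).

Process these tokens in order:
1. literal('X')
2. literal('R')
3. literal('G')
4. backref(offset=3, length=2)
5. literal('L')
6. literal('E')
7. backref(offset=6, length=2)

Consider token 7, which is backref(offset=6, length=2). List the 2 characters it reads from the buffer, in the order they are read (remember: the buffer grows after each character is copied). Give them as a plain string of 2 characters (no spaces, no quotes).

Token 1: literal('X'). Output: "X"
Token 2: literal('R'). Output: "XR"
Token 3: literal('G'). Output: "XRG"
Token 4: backref(off=3, len=2). Copied 'XR' from pos 0. Output: "XRGXR"
Token 5: literal('L'). Output: "XRGXRL"
Token 6: literal('E'). Output: "XRGXRLE"
Token 7: backref(off=6, len=2). Buffer before: "XRGXRLE" (len 7)
  byte 1: read out[1]='R', append. Buffer now: "XRGXRLER"
  byte 2: read out[2]='G', append. Buffer now: "XRGXRLERG"

Answer: RG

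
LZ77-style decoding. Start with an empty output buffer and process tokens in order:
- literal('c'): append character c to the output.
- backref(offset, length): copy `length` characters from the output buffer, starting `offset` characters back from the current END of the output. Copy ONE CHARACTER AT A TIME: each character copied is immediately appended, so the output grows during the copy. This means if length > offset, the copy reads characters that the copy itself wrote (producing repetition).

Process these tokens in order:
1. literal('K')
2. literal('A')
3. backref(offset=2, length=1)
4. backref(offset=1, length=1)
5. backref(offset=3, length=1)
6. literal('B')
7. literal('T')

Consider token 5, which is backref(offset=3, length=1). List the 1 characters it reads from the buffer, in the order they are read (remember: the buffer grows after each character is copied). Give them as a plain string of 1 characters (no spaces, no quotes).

Token 1: literal('K'). Output: "K"
Token 2: literal('A'). Output: "KA"
Token 3: backref(off=2, len=1). Copied 'K' from pos 0. Output: "KAK"
Token 4: backref(off=1, len=1). Copied 'K' from pos 2. Output: "KAKK"
Token 5: backref(off=3, len=1). Buffer before: "KAKK" (len 4)
  byte 1: read out[1]='A', append. Buffer now: "KAKKA"

Answer: A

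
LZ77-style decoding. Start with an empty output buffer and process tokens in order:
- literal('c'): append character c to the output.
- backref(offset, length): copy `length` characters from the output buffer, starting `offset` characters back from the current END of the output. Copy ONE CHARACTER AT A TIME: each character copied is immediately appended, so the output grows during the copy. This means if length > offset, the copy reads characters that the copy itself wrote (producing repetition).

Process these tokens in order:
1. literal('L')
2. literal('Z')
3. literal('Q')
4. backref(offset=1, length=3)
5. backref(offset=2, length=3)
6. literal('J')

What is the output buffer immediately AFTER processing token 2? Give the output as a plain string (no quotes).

Answer: LZ

Derivation:
Token 1: literal('L'). Output: "L"
Token 2: literal('Z'). Output: "LZ"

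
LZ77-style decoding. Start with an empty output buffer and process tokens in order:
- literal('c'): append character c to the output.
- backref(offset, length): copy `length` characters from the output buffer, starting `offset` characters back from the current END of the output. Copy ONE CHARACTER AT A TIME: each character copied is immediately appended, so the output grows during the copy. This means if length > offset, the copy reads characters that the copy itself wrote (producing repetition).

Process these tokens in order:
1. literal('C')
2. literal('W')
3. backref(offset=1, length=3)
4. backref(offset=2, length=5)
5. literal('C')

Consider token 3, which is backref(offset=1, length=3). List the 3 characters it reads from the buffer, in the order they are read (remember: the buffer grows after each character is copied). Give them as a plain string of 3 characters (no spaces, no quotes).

Token 1: literal('C'). Output: "C"
Token 2: literal('W'). Output: "CW"
Token 3: backref(off=1, len=3). Buffer before: "CW" (len 2)
  byte 1: read out[1]='W', append. Buffer now: "CWW"
  byte 2: read out[2]='W', append. Buffer now: "CWWW"
  byte 3: read out[3]='W', append. Buffer now: "CWWWW"

Answer: WWW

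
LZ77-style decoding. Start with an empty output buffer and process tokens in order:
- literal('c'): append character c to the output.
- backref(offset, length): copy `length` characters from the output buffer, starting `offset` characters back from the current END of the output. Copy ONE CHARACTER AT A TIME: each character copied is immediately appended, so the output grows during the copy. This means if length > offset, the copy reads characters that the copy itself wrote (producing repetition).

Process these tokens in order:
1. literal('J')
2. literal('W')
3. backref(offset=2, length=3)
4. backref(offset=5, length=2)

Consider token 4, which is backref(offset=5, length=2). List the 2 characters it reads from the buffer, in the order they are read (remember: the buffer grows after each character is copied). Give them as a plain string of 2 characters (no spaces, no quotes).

Token 1: literal('J'). Output: "J"
Token 2: literal('W'). Output: "JW"
Token 3: backref(off=2, len=3) (overlapping!). Copied 'JWJ' from pos 0. Output: "JWJWJ"
Token 4: backref(off=5, len=2). Buffer before: "JWJWJ" (len 5)
  byte 1: read out[0]='J', append. Buffer now: "JWJWJJ"
  byte 2: read out[1]='W', append. Buffer now: "JWJWJJW"

Answer: JW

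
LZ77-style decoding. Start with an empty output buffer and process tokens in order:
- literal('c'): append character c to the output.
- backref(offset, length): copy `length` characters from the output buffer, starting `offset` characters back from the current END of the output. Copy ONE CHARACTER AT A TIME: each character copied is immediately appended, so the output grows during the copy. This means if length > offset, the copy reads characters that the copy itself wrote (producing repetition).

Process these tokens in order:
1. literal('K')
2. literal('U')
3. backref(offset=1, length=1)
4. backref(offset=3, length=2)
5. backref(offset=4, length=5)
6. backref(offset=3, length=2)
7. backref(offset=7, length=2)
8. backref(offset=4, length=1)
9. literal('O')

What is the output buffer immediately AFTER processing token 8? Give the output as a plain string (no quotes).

Answer: KUUKUUUKUUKUUUK

Derivation:
Token 1: literal('K'). Output: "K"
Token 2: literal('U'). Output: "KU"
Token 3: backref(off=1, len=1). Copied 'U' from pos 1. Output: "KUU"
Token 4: backref(off=3, len=2). Copied 'KU' from pos 0. Output: "KUUKU"
Token 5: backref(off=4, len=5) (overlapping!). Copied 'UUKUU' from pos 1. Output: "KUUKUUUKUU"
Token 6: backref(off=3, len=2). Copied 'KU' from pos 7. Output: "KUUKUUUKUUKU"
Token 7: backref(off=7, len=2). Copied 'UU' from pos 5. Output: "KUUKUUUKUUKUUU"
Token 8: backref(off=4, len=1). Copied 'K' from pos 10. Output: "KUUKUUUKUUKUUUK"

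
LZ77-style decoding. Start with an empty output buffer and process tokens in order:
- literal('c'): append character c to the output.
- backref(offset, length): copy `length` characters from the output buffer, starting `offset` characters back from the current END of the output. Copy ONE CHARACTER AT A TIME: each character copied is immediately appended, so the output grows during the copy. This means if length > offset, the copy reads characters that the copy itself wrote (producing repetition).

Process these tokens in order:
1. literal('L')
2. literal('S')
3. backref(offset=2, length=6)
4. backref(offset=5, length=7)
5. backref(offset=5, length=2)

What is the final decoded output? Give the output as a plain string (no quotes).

Answer: LSLSLSLSSLSLSSLSL

Derivation:
Token 1: literal('L'). Output: "L"
Token 2: literal('S'). Output: "LS"
Token 3: backref(off=2, len=6) (overlapping!). Copied 'LSLSLS' from pos 0. Output: "LSLSLSLS"
Token 4: backref(off=5, len=7) (overlapping!). Copied 'SLSLSSL' from pos 3. Output: "LSLSLSLSSLSLSSL"
Token 5: backref(off=5, len=2). Copied 'SL' from pos 10. Output: "LSLSLSLSSLSLSSLSL"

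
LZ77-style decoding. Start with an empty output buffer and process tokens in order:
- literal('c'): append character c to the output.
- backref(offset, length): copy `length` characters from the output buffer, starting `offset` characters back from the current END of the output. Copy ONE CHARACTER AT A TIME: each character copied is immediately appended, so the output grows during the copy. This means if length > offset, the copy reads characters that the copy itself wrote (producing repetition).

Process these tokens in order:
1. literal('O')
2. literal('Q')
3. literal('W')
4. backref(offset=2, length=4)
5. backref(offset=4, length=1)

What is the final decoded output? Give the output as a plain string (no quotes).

Answer: OQWQWQWQ

Derivation:
Token 1: literal('O'). Output: "O"
Token 2: literal('Q'). Output: "OQ"
Token 3: literal('W'). Output: "OQW"
Token 4: backref(off=2, len=4) (overlapping!). Copied 'QWQW' from pos 1. Output: "OQWQWQW"
Token 5: backref(off=4, len=1). Copied 'Q' from pos 3. Output: "OQWQWQWQ"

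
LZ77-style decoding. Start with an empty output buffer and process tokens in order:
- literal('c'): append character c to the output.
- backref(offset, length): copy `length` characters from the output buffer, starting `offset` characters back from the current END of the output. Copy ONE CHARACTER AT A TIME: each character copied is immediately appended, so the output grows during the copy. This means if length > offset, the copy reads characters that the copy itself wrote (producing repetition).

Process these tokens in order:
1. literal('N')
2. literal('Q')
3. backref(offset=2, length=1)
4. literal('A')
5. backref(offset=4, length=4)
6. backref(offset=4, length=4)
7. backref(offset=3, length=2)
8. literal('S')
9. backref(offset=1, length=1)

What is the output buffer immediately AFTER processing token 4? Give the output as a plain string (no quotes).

Answer: NQNA

Derivation:
Token 1: literal('N'). Output: "N"
Token 2: literal('Q'). Output: "NQ"
Token 3: backref(off=2, len=1). Copied 'N' from pos 0. Output: "NQN"
Token 4: literal('A'). Output: "NQNA"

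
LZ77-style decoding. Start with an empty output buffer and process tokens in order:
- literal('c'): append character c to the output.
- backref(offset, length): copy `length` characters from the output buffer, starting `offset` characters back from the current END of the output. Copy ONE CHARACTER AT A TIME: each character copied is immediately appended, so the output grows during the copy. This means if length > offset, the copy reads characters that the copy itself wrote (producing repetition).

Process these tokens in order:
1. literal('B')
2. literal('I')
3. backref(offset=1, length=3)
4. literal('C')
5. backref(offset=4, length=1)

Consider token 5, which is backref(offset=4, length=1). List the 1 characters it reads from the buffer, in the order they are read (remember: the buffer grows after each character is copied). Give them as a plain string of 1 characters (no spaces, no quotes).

Token 1: literal('B'). Output: "B"
Token 2: literal('I'). Output: "BI"
Token 3: backref(off=1, len=3) (overlapping!). Copied 'III' from pos 1. Output: "BIIII"
Token 4: literal('C'). Output: "BIIIIC"
Token 5: backref(off=4, len=1). Buffer before: "BIIIIC" (len 6)
  byte 1: read out[2]='I', append. Buffer now: "BIIIICI"

Answer: I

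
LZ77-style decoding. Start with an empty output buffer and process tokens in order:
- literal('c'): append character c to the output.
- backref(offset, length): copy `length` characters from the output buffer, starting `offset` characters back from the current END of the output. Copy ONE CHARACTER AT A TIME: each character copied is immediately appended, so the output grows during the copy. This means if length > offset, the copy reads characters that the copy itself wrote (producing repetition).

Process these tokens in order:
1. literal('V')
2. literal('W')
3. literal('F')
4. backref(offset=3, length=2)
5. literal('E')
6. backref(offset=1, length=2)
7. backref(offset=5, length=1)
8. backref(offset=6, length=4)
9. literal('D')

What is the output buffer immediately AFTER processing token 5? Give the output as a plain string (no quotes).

Answer: VWFVWE

Derivation:
Token 1: literal('V'). Output: "V"
Token 2: literal('W'). Output: "VW"
Token 3: literal('F'). Output: "VWF"
Token 4: backref(off=3, len=2). Copied 'VW' from pos 0. Output: "VWFVW"
Token 5: literal('E'). Output: "VWFVWE"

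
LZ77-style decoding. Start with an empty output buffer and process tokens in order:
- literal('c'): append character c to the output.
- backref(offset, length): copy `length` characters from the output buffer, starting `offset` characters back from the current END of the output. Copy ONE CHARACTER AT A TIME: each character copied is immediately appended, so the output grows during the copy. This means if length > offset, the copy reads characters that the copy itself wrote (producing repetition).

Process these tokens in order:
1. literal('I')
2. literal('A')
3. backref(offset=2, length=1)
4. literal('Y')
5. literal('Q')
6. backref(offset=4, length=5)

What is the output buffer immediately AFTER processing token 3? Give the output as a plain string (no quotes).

Answer: IAI

Derivation:
Token 1: literal('I'). Output: "I"
Token 2: literal('A'). Output: "IA"
Token 3: backref(off=2, len=1). Copied 'I' from pos 0. Output: "IAI"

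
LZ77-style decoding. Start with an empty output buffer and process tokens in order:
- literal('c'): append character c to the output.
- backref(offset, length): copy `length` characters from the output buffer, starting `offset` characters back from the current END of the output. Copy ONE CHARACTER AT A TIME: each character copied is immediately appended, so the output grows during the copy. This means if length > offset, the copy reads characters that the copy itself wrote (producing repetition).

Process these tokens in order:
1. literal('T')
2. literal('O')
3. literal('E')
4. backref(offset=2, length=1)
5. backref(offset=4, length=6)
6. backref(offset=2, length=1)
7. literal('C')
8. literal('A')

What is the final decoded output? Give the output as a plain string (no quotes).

Token 1: literal('T'). Output: "T"
Token 2: literal('O'). Output: "TO"
Token 3: literal('E'). Output: "TOE"
Token 4: backref(off=2, len=1). Copied 'O' from pos 1. Output: "TOEO"
Token 5: backref(off=4, len=6) (overlapping!). Copied 'TOEOTO' from pos 0. Output: "TOEOTOEOTO"
Token 6: backref(off=2, len=1). Copied 'T' from pos 8. Output: "TOEOTOEOTOT"
Token 7: literal('C'). Output: "TOEOTOEOTOTC"
Token 8: literal('A'). Output: "TOEOTOEOTOTCA"

Answer: TOEOTOEOTOTCA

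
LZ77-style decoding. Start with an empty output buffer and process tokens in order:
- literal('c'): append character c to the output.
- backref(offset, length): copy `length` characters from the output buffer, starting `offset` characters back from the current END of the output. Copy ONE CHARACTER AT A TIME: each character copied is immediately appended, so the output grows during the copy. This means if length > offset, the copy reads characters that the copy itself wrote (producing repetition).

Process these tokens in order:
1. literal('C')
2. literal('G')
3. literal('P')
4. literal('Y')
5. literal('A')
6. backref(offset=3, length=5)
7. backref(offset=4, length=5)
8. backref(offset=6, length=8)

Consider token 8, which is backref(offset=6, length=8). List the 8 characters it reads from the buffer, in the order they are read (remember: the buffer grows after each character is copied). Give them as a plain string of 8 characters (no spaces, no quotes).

Token 1: literal('C'). Output: "C"
Token 2: literal('G'). Output: "CG"
Token 3: literal('P'). Output: "CGP"
Token 4: literal('Y'). Output: "CGPY"
Token 5: literal('A'). Output: "CGPYA"
Token 6: backref(off=3, len=5) (overlapping!). Copied 'PYAPY' from pos 2. Output: "CGPYAPYAPY"
Token 7: backref(off=4, len=5) (overlapping!). Copied 'YAPYY' from pos 6. Output: "CGPYAPYAPYYAPYY"
Token 8: backref(off=6, len=8). Buffer before: "CGPYAPYAPYYAPYY" (len 15)
  byte 1: read out[9]='Y', append. Buffer now: "CGPYAPYAPYYAPYYY"
  byte 2: read out[10]='Y', append. Buffer now: "CGPYAPYAPYYAPYYYY"
  byte 3: read out[11]='A', append. Buffer now: "CGPYAPYAPYYAPYYYYA"
  byte 4: read out[12]='P', append. Buffer now: "CGPYAPYAPYYAPYYYYAP"
  byte 5: read out[13]='Y', append. Buffer now: "CGPYAPYAPYYAPYYYYAPY"
  byte 6: read out[14]='Y', append. Buffer now: "CGPYAPYAPYYAPYYYYAPYY"
  byte 7: read out[15]='Y', append. Buffer now: "CGPYAPYAPYYAPYYYYAPYYY"
  byte 8: read out[16]='Y', append. Buffer now: "CGPYAPYAPYYAPYYYYAPYYYY"

Answer: YYAPYYYY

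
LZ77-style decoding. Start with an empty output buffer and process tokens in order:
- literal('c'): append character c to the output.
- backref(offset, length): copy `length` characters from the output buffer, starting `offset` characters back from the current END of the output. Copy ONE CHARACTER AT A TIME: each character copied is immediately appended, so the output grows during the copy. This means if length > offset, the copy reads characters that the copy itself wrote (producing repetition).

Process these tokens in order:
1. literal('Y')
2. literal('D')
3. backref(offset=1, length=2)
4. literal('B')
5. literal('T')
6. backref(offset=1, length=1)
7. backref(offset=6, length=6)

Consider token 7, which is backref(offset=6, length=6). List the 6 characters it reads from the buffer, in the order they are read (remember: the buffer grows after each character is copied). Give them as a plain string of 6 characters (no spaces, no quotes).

Token 1: literal('Y'). Output: "Y"
Token 2: literal('D'). Output: "YD"
Token 3: backref(off=1, len=2) (overlapping!). Copied 'DD' from pos 1. Output: "YDDD"
Token 4: literal('B'). Output: "YDDDB"
Token 5: literal('T'). Output: "YDDDBT"
Token 6: backref(off=1, len=1). Copied 'T' from pos 5. Output: "YDDDBTT"
Token 7: backref(off=6, len=6). Buffer before: "YDDDBTT" (len 7)
  byte 1: read out[1]='D', append. Buffer now: "YDDDBTTD"
  byte 2: read out[2]='D', append. Buffer now: "YDDDBTTDD"
  byte 3: read out[3]='D', append. Buffer now: "YDDDBTTDDD"
  byte 4: read out[4]='B', append. Buffer now: "YDDDBTTDDDB"
  byte 5: read out[5]='T', append. Buffer now: "YDDDBTTDDDBT"
  byte 6: read out[6]='T', append. Buffer now: "YDDDBTTDDDBTT"

Answer: DDDBTT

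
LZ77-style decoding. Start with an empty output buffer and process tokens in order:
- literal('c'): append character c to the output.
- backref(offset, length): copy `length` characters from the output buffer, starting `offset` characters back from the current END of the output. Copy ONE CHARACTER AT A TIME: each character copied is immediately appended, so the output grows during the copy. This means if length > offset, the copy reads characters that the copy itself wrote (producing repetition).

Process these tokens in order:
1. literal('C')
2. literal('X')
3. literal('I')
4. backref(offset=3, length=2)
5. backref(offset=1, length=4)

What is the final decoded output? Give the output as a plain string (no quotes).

Answer: CXICXXXXX

Derivation:
Token 1: literal('C'). Output: "C"
Token 2: literal('X'). Output: "CX"
Token 3: literal('I'). Output: "CXI"
Token 4: backref(off=3, len=2). Copied 'CX' from pos 0. Output: "CXICX"
Token 5: backref(off=1, len=4) (overlapping!). Copied 'XXXX' from pos 4. Output: "CXICXXXXX"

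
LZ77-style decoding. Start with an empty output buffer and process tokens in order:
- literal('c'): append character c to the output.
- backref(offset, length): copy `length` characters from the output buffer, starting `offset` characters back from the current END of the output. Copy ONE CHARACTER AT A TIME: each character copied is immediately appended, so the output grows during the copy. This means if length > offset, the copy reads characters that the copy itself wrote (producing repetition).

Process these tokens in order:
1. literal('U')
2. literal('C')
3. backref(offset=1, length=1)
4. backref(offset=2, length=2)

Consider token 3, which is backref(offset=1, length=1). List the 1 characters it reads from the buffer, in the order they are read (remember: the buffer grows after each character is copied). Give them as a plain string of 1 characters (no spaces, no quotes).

Token 1: literal('U'). Output: "U"
Token 2: literal('C'). Output: "UC"
Token 3: backref(off=1, len=1). Buffer before: "UC" (len 2)
  byte 1: read out[1]='C', append. Buffer now: "UCC"

Answer: C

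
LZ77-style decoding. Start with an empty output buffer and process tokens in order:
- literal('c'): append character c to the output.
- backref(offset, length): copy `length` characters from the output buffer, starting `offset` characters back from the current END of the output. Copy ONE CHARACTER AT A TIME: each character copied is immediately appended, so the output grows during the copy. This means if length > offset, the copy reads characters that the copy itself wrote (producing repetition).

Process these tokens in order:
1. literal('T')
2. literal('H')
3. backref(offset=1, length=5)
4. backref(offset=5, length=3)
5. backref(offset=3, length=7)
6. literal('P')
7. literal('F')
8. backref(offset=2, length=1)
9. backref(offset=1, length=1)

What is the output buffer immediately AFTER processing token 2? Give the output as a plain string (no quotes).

Answer: TH

Derivation:
Token 1: literal('T'). Output: "T"
Token 2: literal('H'). Output: "TH"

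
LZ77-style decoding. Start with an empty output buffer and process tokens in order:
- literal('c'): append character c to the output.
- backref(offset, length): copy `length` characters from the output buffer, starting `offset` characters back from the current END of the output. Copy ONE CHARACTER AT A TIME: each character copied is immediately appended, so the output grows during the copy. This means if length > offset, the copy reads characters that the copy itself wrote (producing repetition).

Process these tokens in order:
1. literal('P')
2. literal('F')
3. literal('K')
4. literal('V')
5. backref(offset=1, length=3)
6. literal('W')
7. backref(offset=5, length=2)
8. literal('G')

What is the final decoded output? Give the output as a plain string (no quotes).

Token 1: literal('P'). Output: "P"
Token 2: literal('F'). Output: "PF"
Token 3: literal('K'). Output: "PFK"
Token 4: literal('V'). Output: "PFKV"
Token 5: backref(off=1, len=3) (overlapping!). Copied 'VVV' from pos 3. Output: "PFKVVVV"
Token 6: literal('W'). Output: "PFKVVVVW"
Token 7: backref(off=5, len=2). Copied 'VV' from pos 3. Output: "PFKVVVVWVV"
Token 8: literal('G'). Output: "PFKVVVVWVVG"

Answer: PFKVVVVWVVG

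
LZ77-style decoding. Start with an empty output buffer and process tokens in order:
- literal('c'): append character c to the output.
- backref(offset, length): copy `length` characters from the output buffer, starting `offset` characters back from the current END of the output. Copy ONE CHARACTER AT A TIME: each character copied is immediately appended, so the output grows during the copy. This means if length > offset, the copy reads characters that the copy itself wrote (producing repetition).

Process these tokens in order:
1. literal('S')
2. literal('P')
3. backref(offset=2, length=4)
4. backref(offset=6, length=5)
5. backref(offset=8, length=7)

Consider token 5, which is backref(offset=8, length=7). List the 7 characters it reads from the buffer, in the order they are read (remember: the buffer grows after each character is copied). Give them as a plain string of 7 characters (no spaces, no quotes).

Answer: PSPSPSP

Derivation:
Token 1: literal('S'). Output: "S"
Token 2: literal('P'). Output: "SP"
Token 3: backref(off=2, len=4) (overlapping!). Copied 'SPSP' from pos 0. Output: "SPSPSP"
Token 4: backref(off=6, len=5). Copied 'SPSPS' from pos 0. Output: "SPSPSPSPSPS"
Token 5: backref(off=8, len=7). Buffer before: "SPSPSPSPSPS" (len 11)
  byte 1: read out[3]='P', append. Buffer now: "SPSPSPSPSPSP"
  byte 2: read out[4]='S', append. Buffer now: "SPSPSPSPSPSPS"
  byte 3: read out[5]='P', append. Buffer now: "SPSPSPSPSPSPSP"
  byte 4: read out[6]='S', append. Buffer now: "SPSPSPSPSPSPSPS"
  byte 5: read out[7]='P', append. Buffer now: "SPSPSPSPSPSPSPSP"
  byte 6: read out[8]='S', append. Buffer now: "SPSPSPSPSPSPSPSPS"
  byte 7: read out[9]='P', append. Buffer now: "SPSPSPSPSPSPSPSPSP"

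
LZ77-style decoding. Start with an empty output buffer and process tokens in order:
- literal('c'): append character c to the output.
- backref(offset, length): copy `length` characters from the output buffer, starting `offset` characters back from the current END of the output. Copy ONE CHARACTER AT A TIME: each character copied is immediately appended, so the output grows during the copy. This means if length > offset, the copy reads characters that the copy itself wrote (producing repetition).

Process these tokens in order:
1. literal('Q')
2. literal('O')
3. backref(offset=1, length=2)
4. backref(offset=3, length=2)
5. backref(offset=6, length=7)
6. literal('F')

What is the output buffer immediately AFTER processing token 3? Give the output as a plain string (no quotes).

Token 1: literal('Q'). Output: "Q"
Token 2: literal('O'). Output: "QO"
Token 3: backref(off=1, len=2) (overlapping!). Copied 'OO' from pos 1. Output: "QOOO"

Answer: QOOO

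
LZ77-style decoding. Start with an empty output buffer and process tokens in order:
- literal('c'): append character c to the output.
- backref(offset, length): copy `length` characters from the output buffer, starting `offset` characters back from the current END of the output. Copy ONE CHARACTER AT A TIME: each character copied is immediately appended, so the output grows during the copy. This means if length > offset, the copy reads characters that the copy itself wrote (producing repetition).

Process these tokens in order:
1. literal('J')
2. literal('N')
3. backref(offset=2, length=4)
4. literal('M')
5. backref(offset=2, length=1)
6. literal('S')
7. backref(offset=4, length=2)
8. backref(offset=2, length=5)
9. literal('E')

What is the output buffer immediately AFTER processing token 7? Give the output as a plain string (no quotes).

Answer: JNJNJNMNSNM

Derivation:
Token 1: literal('J'). Output: "J"
Token 2: literal('N'). Output: "JN"
Token 3: backref(off=2, len=4) (overlapping!). Copied 'JNJN' from pos 0. Output: "JNJNJN"
Token 4: literal('M'). Output: "JNJNJNM"
Token 5: backref(off=2, len=1). Copied 'N' from pos 5. Output: "JNJNJNMN"
Token 6: literal('S'). Output: "JNJNJNMNS"
Token 7: backref(off=4, len=2). Copied 'NM' from pos 5. Output: "JNJNJNMNSNM"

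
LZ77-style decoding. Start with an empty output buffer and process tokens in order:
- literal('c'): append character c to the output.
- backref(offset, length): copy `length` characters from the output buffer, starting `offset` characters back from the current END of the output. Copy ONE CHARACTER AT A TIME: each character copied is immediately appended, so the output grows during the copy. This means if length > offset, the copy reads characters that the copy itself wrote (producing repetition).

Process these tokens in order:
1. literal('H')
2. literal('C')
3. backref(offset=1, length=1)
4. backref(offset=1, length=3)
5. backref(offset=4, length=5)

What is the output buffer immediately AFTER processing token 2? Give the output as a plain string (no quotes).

Answer: HC

Derivation:
Token 1: literal('H'). Output: "H"
Token 2: literal('C'). Output: "HC"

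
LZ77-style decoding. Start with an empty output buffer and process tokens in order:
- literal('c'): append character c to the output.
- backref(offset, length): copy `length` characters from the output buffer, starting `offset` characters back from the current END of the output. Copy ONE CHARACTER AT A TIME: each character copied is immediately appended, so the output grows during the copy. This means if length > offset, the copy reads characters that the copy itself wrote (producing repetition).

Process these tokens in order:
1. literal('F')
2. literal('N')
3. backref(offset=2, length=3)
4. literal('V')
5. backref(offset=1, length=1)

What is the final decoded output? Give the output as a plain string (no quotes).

Answer: FNFNFVV

Derivation:
Token 1: literal('F'). Output: "F"
Token 2: literal('N'). Output: "FN"
Token 3: backref(off=2, len=3) (overlapping!). Copied 'FNF' from pos 0. Output: "FNFNF"
Token 4: literal('V'). Output: "FNFNFV"
Token 5: backref(off=1, len=1). Copied 'V' from pos 5. Output: "FNFNFVV"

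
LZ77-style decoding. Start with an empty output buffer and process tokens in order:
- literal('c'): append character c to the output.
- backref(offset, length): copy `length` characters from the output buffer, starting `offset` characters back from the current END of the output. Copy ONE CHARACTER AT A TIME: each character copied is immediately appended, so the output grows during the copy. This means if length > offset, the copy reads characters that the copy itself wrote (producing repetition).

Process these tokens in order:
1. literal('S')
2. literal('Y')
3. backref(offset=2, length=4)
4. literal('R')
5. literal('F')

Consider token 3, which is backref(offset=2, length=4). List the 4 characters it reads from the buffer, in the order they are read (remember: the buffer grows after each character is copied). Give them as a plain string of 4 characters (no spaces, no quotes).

Answer: SYSY

Derivation:
Token 1: literal('S'). Output: "S"
Token 2: literal('Y'). Output: "SY"
Token 3: backref(off=2, len=4). Buffer before: "SY" (len 2)
  byte 1: read out[0]='S', append. Buffer now: "SYS"
  byte 2: read out[1]='Y', append. Buffer now: "SYSY"
  byte 3: read out[2]='S', append. Buffer now: "SYSYS"
  byte 4: read out[3]='Y', append. Buffer now: "SYSYSY"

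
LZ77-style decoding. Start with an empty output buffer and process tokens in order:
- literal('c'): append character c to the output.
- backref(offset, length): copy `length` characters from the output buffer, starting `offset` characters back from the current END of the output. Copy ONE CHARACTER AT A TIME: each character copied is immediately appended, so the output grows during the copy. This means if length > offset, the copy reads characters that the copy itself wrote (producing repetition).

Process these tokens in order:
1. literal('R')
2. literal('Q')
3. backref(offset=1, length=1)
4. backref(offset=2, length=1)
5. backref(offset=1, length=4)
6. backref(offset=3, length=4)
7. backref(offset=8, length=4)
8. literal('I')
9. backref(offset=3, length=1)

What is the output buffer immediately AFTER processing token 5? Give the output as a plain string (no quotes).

Token 1: literal('R'). Output: "R"
Token 2: literal('Q'). Output: "RQ"
Token 3: backref(off=1, len=1). Copied 'Q' from pos 1. Output: "RQQ"
Token 4: backref(off=2, len=1). Copied 'Q' from pos 1. Output: "RQQQ"
Token 5: backref(off=1, len=4) (overlapping!). Copied 'QQQQ' from pos 3. Output: "RQQQQQQQ"

Answer: RQQQQQQQ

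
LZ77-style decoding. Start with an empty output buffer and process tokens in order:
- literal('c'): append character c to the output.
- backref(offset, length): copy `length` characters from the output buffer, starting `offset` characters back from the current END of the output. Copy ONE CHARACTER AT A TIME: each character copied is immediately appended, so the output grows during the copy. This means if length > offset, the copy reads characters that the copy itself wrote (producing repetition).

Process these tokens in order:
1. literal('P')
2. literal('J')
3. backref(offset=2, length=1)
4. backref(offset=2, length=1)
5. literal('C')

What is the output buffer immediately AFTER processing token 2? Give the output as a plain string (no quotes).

Answer: PJ

Derivation:
Token 1: literal('P'). Output: "P"
Token 2: literal('J'). Output: "PJ"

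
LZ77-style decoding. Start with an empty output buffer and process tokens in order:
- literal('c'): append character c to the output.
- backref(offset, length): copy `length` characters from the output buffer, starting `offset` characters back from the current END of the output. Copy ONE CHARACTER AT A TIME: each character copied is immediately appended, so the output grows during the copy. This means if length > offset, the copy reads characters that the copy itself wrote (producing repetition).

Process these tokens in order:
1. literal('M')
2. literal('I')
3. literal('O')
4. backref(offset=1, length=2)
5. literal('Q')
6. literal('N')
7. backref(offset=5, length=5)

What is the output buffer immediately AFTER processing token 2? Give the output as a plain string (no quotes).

Token 1: literal('M'). Output: "M"
Token 2: literal('I'). Output: "MI"

Answer: MI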